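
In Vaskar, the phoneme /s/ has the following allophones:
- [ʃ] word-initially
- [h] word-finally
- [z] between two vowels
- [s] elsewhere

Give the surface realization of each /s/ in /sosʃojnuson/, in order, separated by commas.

[ʃ], [s], [z]

Occurrence 1 (position 1): word-initially → [ʃ].
Occurrence 2 (position 3): no conditioning environment matches → elsewhere allophone [s].
Occurrence 3 (position 9): between two vowels → [z].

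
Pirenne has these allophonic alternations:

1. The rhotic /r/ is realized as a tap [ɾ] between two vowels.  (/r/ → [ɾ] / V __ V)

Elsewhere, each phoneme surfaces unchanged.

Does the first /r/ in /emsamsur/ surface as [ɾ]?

No

/r/ (word-final) is in the target of rule 1 but the environment (between two vowels) is not met → [r].
The actual realization is [r], not [ɾ].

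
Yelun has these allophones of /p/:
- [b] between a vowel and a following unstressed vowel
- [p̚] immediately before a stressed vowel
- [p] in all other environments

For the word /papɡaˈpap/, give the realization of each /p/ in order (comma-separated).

Occurrence 1 (position 1): no conditioning environment matches → elsewhere allophone [p].
Occurrence 2 (position 3): no conditioning environment matches → elsewhere allophone [p].
Occurrence 3 (position 6): immediately before a stressed vowel → [p̚].
Occurrence 4 (position 8): no conditioning environment matches → elsewhere allophone [p].

[p], [p], [p̚], [p]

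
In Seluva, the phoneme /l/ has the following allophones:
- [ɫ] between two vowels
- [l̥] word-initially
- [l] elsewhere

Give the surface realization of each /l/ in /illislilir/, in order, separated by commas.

Occurrence 1 (position 2): no conditioning environment matches → elsewhere allophone [l].
Occurrence 2 (position 3): no conditioning environment matches → elsewhere allophone [l].
Occurrence 3 (position 6): no conditioning environment matches → elsewhere allophone [l].
Occurrence 4 (position 8): between two vowels → [ɫ].

[l], [l], [l], [ɫ]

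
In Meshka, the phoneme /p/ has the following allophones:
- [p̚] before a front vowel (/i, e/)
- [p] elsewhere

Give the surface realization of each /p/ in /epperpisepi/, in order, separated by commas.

Occurrence 1 (position 2): no conditioning environment matches → elsewhere allophone [p].
Occurrence 2 (position 3): before a front vowel (/i, e/) → [p̚].
Occurrence 3 (position 6): before a front vowel (/i, e/) → [p̚].
Occurrence 4 (position 10): before a front vowel (/i, e/) → [p̚].

[p], [p̚], [p̚], [p̚]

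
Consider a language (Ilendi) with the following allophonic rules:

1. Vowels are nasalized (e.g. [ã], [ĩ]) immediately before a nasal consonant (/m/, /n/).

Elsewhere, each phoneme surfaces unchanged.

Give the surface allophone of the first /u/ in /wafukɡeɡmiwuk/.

/u/ (between /f/ and /k/): rule 1 targets it, but not before a nasal consonant → unchanged [u].

[u]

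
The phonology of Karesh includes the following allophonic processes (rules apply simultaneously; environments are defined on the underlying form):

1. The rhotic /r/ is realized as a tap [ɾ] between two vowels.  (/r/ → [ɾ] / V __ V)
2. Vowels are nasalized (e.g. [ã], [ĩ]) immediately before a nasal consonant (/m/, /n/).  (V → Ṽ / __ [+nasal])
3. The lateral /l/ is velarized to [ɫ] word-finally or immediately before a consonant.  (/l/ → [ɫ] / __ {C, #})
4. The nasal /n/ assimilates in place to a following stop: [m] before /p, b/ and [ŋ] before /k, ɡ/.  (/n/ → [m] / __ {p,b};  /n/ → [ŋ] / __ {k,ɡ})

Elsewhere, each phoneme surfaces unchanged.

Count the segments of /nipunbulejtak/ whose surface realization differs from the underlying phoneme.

2

Segments that undergo a rule: /u/ → [ũ] (rule 2); /n/ → [m] (rule 4).
All other segments surface unchanged.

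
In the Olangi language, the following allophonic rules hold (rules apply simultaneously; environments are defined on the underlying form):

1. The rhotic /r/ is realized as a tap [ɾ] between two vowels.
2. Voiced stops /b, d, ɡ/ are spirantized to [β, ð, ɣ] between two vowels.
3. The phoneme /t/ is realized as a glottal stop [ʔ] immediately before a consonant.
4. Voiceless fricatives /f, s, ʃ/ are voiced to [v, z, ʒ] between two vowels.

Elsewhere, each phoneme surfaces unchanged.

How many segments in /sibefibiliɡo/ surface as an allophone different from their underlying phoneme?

4

Segments that undergo a rule: /b/ → [β] (rule 2); /f/ → [v] (rule 4); /b/ → [β] (rule 2); /ɡ/ → [ɣ] (rule 2).
All other segments surface unchanged.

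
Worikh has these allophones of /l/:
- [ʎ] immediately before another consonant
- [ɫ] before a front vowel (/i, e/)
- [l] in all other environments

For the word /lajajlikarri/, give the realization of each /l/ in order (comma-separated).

[l], [ɫ]

Occurrence 1 (position 1): no conditioning environment matches → elsewhere allophone [l].
Occurrence 2 (position 6): before a front vowel (/i, e/) → [ɫ].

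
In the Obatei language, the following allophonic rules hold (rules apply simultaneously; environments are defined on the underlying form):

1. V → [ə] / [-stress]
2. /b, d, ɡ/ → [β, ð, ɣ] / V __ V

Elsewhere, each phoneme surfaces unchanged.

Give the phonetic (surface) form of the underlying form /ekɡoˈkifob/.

[əkɡəˈkifəb]

Rule 1 applies to /e/ (word-initial: in an unstressed syllable) → [ə].
/ɡ/ (between /k/ and /o/) fails the environment for rule 2, so it stays [ɡ].
Rule 1 applies to /o/ (between /ɡ/ and /k/: in an unstressed syllable) → [ə].
/i/ (between /k/ and /f/) is in the target of rule 1 but the environment (in an unstressed syllable) is not met → [i].
/o/ (between /f/ and /b/) occurs in an unstressed syllable → [ə] by rule 1.
/b/ (word-final) fails the environment for rule 2, so it stays [b].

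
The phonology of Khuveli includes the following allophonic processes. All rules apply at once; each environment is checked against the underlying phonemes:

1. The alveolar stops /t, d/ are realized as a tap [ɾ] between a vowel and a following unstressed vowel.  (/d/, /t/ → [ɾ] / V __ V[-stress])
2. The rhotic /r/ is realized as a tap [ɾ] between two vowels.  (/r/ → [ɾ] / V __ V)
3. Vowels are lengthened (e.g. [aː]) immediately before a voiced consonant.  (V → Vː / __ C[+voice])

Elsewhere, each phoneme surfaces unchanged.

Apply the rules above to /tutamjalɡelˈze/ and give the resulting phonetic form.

/t/ (word-initial) fails the environment for rule 1, so it stays [t].
/u/ (between /t/ and /t/) is in the target of rule 3 but the environment (before a voiced consonant) is not met → [u].
/t/ (between /u/ and /a/) occurs between a vowel and a following unstressed vowel → [ɾ] by rule 1.
Rule 3 applies to /a/ (between /t/ and /m/: before a voiced consonant) → [aː].
/m/ stays [m].
/j/ (between /m/ and /a/): no rule targets it → [j].
/a/ — between /j/ and /l/, before a voiced consonant — surfaces as [aː] (rule 3).
/l/ — not in any rule's target class → [l].
/ɡ/ stays [ɡ].
/e/ — between /ɡ/ and /l/, before a voiced consonant — surfaces as [eː] (rule 3).
/l/ (between /e/ and /z/) is unaffected → [l].
/z/ stays [z].
/e/ — word-final; rule 3 does not apply here → [e].

[tuɾaːmjaːlɡeːlˈze]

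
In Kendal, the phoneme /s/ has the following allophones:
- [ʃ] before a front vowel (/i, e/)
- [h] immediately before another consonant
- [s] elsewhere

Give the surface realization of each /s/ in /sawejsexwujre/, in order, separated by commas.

Occurrence 1 (position 1): no conditioning environment matches → elsewhere allophone [s].
Occurrence 2 (position 6): before a front vowel (/i, e/) → [ʃ].

[s], [ʃ]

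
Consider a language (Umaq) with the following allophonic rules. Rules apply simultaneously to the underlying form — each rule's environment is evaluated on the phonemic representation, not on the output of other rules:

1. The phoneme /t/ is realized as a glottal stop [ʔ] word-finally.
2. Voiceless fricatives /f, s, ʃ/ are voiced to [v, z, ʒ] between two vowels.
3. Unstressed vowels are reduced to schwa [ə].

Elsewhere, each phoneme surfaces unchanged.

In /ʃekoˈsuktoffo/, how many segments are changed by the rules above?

5

Segments that undergo a rule: /e/ → [ə] (rule 3); /o/ → [ə] (rule 3); /s/ → [z] (rule 2); /o/ → [ə] (rule 3); /o/ → [ə] (rule 3).
All other segments surface unchanged.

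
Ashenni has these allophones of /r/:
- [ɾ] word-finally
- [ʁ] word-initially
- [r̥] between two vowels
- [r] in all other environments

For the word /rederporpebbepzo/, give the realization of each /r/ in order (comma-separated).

Occurrence 1 (position 1): word-initially → [ʁ].
Occurrence 2 (position 5): no conditioning environment matches → elsewhere allophone [r].
Occurrence 3 (position 8): no conditioning environment matches → elsewhere allophone [r].

[ʁ], [r], [r]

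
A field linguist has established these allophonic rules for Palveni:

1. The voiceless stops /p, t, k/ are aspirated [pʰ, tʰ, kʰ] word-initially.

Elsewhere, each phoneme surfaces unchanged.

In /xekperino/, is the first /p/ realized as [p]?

/p/ — between /k/ and /e/; rule 1 does not apply here → [p].
The actual realization is [p], which matches [p].

Yes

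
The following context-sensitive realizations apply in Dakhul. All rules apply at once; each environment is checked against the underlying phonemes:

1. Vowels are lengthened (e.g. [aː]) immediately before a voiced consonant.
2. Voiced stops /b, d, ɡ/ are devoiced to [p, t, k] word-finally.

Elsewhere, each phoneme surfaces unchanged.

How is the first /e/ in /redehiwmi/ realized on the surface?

/e/ (between /r/ and /d/): before a voiced consonant, so rule 1 applies → [eː].

[eː]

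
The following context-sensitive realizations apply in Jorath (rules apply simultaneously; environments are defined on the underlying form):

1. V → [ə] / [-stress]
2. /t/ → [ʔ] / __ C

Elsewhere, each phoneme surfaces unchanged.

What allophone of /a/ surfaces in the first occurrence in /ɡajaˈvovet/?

[ə]

/a/ (between /ɡ/ and /j/): in an unstressed syllable, so rule 1 applies → [ə].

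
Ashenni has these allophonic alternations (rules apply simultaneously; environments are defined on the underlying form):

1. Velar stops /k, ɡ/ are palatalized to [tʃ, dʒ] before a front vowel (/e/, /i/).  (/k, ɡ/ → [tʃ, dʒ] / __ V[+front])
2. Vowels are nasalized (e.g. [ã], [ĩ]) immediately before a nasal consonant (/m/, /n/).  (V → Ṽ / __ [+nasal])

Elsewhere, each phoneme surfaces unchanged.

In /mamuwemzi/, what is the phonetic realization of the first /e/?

[ẽ]

/e/ — between /w/ and /m/, before a nasal consonant — surfaces as [ẽ] (rule 2).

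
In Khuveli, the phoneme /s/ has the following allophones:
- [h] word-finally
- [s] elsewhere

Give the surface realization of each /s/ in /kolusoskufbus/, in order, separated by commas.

Occurrence 1 (position 5): no conditioning environment matches → elsewhere allophone [s].
Occurrence 2 (position 7): no conditioning environment matches → elsewhere allophone [s].
Occurrence 3 (position 13): word-finally → [h].

[s], [s], [h]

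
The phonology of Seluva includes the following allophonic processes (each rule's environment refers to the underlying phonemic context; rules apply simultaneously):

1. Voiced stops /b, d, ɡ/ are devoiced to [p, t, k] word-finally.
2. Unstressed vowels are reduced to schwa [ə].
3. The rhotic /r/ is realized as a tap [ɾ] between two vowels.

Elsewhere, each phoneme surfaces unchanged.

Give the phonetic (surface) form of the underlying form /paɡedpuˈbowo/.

[pəɡədpəˈbowə]

/p/ — not in any rule's target class → [p].
/a/ (between /p/ and /ɡ/): in an unstressed syllable, so rule 2 applies → [ə].
/ɡ/ (between /a/ and /e/) fails the environment for rule 1, so it stays [ɡ].
/e/ (between /ɡ/ and /d/): in an unstressed syllable, so rule 2 applies → [ə].
/d/ (between /e/ and /p/) is in the target of rule 1 but the environment (word-finally) is not met → [d].
/p/ stays [p].
/u/ — between /p/ and /b/, in an unstressed syllable — surfaces as [ə] (rule 2).
/b/ (between /u/ and /o/): rule 1 targets it, but not word-finally → unchanged [b].
/o/ (between /b/ and /w/) fails the environment for rule 2, so it stays [o].
/w/ stays [w].
Rule 2 applies to /o/ (word-final: in an unstressed syllable) → [ə].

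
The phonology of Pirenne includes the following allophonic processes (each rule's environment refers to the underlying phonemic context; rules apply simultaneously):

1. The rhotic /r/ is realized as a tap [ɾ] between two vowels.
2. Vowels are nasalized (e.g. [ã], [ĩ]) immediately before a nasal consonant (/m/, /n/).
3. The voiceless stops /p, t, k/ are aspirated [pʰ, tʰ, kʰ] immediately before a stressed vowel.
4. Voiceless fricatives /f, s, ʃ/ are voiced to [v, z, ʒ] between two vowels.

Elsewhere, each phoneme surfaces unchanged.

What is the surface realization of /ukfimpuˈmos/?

[ukfĩmpũˈmos]

/u/ — word-initial; rule 2 does not apply here → [u].
/k/ (between /u/ and /f/) fails the environment for rule 3, so it stays [k].
/f/ (between /k/ and /i/) fails the environment for rule 4, so it stays [f].
/i/ — between /f/ and /m/, before a nasal consonant — surfaces as [ĩ] (rule 2).
/m/ (between /i/ and /p/): no rule targets it → [m].
/p/ (between /m/ and /u/) fails the environment for rule 3, so it stays [p].
/u/ (between /p/ and /m/) occurs before a nasal consonant → [ũ] by rule 2.
/m/ stays [m].
/o/ — between /m/ and /s/; rule 2 does not apply here → [o].
/s/ (word-final) is in the target of rule 4 but the environment (between two vowels) is not met → [s].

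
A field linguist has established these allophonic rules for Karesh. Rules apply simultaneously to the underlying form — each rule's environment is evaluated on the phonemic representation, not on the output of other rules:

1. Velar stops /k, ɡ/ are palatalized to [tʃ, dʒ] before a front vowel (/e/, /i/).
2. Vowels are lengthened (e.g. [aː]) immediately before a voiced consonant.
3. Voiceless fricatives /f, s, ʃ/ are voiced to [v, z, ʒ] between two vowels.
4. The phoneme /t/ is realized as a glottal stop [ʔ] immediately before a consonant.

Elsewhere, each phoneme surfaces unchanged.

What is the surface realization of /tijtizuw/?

/t/ (word-initial) fails the environment for rule 4, so it stays [t].
/i/ — between /t/ and /j/, before a voiced consonant — surfaces as [iː] (rule 2).
/t/ — between /j/ and /i/; rule 4 does not apply here → [t].
/i/ (between /t/ and /z/): before a voiced consonant, so rule 2 applies → [iː].
/u/ (between /z/ and /w/): before a voiced consonant, so rule 2 applies → [uː].

[tiːjtiːzuːw]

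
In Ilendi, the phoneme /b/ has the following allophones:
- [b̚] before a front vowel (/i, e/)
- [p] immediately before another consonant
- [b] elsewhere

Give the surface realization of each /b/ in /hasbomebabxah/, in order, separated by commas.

Occurrence 1 (position 4): no conditioning environment matches → elsewhere allophone [b].
Occurrence 2 (position 8): no conditioning environment matches → elsewhere allophone [b].
Occurrence 3 (position 10): immediately before another consonant → [p].

[b], [b], [p]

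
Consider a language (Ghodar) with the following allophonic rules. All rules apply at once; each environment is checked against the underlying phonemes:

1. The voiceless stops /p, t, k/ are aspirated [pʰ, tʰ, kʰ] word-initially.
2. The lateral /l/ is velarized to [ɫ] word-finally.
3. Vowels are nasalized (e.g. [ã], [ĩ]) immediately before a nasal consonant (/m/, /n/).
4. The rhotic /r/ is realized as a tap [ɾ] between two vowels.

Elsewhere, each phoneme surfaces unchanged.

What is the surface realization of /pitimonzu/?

[pʰitĩmõnzu]

/p/ (word-initial): word-initially, so rule 1 applies → [pʰ].
/i/ — between /p/ and /t/; rule 3 does not apply here → [i].
/t/ (between /i/ and /i/) is in the target of rule 1 but the environment (word-initially) is not met → [t].
Rule 3 applies to /i/ (between /t/ and /m/: before a nasal consonant) → [ĩ].
/o/ (between /m/ and /n/): before a nasal consonant, so rule 3 applies → [õ].
/u/ (word-final) fails the environment for rule 3, so it stays [u].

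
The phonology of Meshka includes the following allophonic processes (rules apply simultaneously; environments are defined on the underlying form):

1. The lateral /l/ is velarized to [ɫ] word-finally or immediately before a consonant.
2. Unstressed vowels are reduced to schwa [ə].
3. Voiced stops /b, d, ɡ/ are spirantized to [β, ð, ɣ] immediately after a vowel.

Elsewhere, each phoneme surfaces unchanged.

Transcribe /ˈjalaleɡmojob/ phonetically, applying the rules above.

/j/ (word-initial): no rule targets it → [j].
/a/ (between /j/ and /l/): rule 2 targets it, but not in an unstressed syllable → unchanged [a].
/l/ (between /a/ and /a/): rule 1 targets it, but not word-finally or immediately before a consonant → unchanged [l].
/a/ meets the environment for rule 2 (in an unstressed syllable) → [ə].
/l/ (between /a/ and /e/) fails the environment for rule 1, so it stays [l].
/e/ meets the environment for rule 2 (in an unstressed syllable) → [ə].
/ɡ/ (between /e/ and /m/): immediately after a vowel, so rule 3 applies → [ɣ].
/m/ (between /ɡ/ and /o/): no rule targets it → [m].
/o/ — between /m/ and /j/, in an unstressed syllable — surfaces as [ə] (rule 2).
/j/ stays [j].
/o/ — between /j/ and /b/, in an unstressed syllable — surfaces as [ə] (rule 2).
/b/ (word-final) occurs immediately after a vowel → [β] by rule 3.

[ˈjalələɣməjəβ]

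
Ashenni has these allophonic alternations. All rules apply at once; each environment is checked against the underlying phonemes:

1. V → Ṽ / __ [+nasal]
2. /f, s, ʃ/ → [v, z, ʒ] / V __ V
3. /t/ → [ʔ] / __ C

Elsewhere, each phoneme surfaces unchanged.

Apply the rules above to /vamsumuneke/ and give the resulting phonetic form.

/v/ — not in any rule's target class → [v].
/a/ (between /v/ and /m/) occurs before a nasal consonant → [ã] by rule 1.
/m/ (between /a/ and /s/) is unaffected → [m].
/s/ (between /m/ and /u/) is in the target of rule 2 but the environment (between two vowels) is not met → [s].
Rule 1 applies to /u/ (between /s/ and /m/: before a nasal consonant) → [ũ].
/m/ — not in any rule's target class → [m].
/u/ (between /m/ and /n/): before a nasal consonant, so rule 1 applies → [ũ].
/n/ stays [n].
/e/ (between /n/ and /k/): rule 1 targets it, but not before a nasal consonant → unchanged [e].
/k/ stays [k].
/e/ — word-final; rule 1 does not apply here → [e].

[vãmsũmũneke]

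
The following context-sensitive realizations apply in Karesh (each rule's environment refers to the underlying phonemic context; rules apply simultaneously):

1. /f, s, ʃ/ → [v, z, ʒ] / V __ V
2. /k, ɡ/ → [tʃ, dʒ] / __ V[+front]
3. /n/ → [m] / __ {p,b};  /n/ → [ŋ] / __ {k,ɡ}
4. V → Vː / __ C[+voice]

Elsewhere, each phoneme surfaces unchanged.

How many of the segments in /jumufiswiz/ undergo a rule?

3

Segments that undergo a rule: /u/ → [uː] (rule 4); /f/ → [v] (rule 1); /i/ → [iː] (rule 4).
All other segments surface unchanged.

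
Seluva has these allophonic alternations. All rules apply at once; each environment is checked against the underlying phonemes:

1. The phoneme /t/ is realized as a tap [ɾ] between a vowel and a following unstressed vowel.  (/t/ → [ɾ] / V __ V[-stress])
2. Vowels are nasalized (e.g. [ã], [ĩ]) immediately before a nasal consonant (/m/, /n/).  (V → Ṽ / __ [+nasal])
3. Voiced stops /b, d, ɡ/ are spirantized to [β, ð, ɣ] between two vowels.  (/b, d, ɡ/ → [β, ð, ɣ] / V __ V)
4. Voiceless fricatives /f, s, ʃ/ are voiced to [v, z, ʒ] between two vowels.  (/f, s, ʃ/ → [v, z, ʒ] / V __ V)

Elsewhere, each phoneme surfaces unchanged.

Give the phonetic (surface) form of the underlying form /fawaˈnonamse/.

/f/ — word-initial; rule 4 does not apply here → [f].
/a/ (between /f/ and /w/) is in the target of rule 2 but the environment (before a nasal consonant) is not met → [a].
Rule 2 applies to /a/ (between /w/ and /n/: before a nasal consonant) → [ã].
/o/ (between /n/ and /n/) occurs before a nasal consonant → [õ] by rule 2.
/a/ (between /n/ and /m/) occurs before a nasal consonant → [ã] by rule 2.
/s/ — between /m/ and /e/; rule 4 does not apply here → [s].
/e/ — word-final; rule 2 does not apply here → [e].

[fawãˈnõnãmse]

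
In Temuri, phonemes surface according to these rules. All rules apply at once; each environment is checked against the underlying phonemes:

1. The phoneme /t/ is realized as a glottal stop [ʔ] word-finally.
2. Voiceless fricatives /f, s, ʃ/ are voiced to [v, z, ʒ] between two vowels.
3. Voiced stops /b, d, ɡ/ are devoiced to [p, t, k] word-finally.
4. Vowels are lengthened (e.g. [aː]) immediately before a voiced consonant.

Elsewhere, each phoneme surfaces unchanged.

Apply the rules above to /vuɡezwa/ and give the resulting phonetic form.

[vuːɡeːzwa]

/v/ (word-initial) is unaffected → [v].
/u/ (between /v/ and /ɡ/) occurs before a voiced consonant → [uː] by rule 4.
/ɡ/ — between /u/ and /e/; rule 3 does not apply here → [ɡ].
/e/ — between /ɡ/ and /z/, before a voiced consonant — surfaces as [eː] (rule 4).
/z/ stays [z].
/w/ stays [w].
/a/ (word-final): rule 4 targets it, but not before a voiced consonant → unchanged [a].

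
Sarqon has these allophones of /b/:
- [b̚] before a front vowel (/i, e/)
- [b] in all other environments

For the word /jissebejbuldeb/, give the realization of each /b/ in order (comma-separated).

Occurrence 1 (position 6): before a front vowel (/i, e/) → [b̚].
Occurrence 2 (position 9): no conditioning environment matches → elsewhere allophone [b].
Occurrence 3 (position 14): no conditioning environment matches → elsewhere allophone [b].

[b̚], [b], [b]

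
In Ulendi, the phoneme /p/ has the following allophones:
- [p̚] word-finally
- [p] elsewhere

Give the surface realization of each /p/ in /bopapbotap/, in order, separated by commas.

Occurrence 1 (position 3): no conditioning environment matches → elsewhere allophone [p].
Occurrence 2 (position 5): no conditioning environment matches → elsewhere allophone [p].
Occurrence 3 (position 10): word-finally → [p̚].

[p], [p], [p̚]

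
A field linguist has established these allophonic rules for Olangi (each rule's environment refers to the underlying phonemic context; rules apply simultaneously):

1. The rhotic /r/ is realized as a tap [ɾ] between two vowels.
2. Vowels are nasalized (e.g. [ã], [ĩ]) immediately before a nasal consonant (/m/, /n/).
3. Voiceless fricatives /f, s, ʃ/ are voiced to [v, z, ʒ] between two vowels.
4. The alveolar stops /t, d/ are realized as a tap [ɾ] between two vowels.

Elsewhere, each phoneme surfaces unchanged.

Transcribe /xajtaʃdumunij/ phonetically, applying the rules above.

/x/ (word-initial): no rule targets it → [x].
/a/ (between /x/ and /j/) fails the environment for rule 2, so it stays [a].
/j/ — not in any rule's target class → [j].
/t/ (between /j/ and /a/) is in the target of rule 4 but the environment (between two vowels) is not met → [t].
/a/ (between /t/ and /ʃ/) fails the environment for rule 2, so it stays [a].
/ʃ/ (between /a/ and /d/): rule 3 targets it, but not between two vowels → unchanged [ʃ].
/d/ (between /ʃ/ and /u/) is in the target of rule 4 but the environment (between two vowels) is not met → [d].
/u/ (between /d/ and /m/): before a nasal consonant, so rule 2 applies → [ũ].
/m/ — not in any rule's target class → [m].
Rule 2 applies to /u/ (between /m/ and /n/: before a nasal consonant) → [ũ].
/n/ (between /u/ and /i/): no rule targets it → [n].
/i/ (between /n/ and /j/) is in the target of rule 2 but the environment (before a nasal consonant) is not met → [i].
/j/ (word-final) is unaffected → [j].

[xajtaʃdũmũnij]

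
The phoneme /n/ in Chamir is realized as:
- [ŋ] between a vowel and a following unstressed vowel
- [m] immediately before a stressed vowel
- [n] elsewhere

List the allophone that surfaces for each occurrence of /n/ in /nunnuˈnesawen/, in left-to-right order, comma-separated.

[n], [n], [n], [m], [n]

Occurrence 1 (position 1): no conditioning environment matches → elsewhere allophone [n].
Occurrence 2 (position 3): no conditioning environment matches → elsewhere allophone [n].
Occurrence 3 (position 4): no conditioning environment matches → elsewhere allophone [n].
Occurrence 4 (position 6): immediately before a stressed vowel → [m].
Occurrence 5 (position 12): no conditioning environment matches → elsewhere allophone [n].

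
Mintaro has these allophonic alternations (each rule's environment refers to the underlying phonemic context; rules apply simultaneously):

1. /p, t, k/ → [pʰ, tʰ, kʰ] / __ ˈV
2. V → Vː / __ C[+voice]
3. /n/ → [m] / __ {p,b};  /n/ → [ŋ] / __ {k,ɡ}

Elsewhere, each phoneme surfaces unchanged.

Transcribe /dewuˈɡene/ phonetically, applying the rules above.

/d/ (word-initial): no rule targets it → [d].
/e/ (between /d/ and /w/) occurs before a voiced consonant → [eː] by rule 2.
/w/ (between /e/ and /u/) is unaffected → [w].
Rule 2 applies to /u/ (between /w/ and /ɡ/: before a voiced consonant) → [uː].
/ɡ/ (between /u/ and /e/): no rule targets it → [ɡ].
/e/ (between /ɡ/ and /n/) occurs before a voiced consonant → [eː] by rule 2.
/n/ (between /e/ and /e/): rule 3 targets it, but not before a labial or velar stop → unchanged [n].
/e/ — word-final; rule 2 does not apply here → [e].

[deːwuːˈɡeːne]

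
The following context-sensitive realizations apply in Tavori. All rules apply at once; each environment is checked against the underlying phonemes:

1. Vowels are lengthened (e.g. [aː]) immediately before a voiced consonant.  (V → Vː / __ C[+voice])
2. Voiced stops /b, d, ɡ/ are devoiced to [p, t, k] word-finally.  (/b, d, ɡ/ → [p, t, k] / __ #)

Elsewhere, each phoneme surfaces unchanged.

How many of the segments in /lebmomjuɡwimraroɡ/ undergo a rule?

Segments that undergo a rule: /e/ → [eː] (rule 1); /o/ → [oː] (rule 1); /u/ → [uː] (rule 1); /i/ → [iː] (rule 1); /a/ → [aː] (rule 1); /o/ → [oː] (rule 1); /ɡ/ → [k] (rule 2).
All other segments surface unchanged.

7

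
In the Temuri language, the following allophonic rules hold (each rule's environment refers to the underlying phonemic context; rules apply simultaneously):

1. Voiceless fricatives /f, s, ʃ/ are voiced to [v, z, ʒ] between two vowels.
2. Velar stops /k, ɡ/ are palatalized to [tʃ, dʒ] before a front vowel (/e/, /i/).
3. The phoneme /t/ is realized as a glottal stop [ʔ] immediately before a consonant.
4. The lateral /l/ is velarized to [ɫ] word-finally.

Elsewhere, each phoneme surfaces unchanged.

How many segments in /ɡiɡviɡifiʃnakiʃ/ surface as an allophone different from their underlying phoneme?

4

Segments that undergo a rule: /ɡ/ → [dʒ] (rule 2); /ɡ/ → [dʒ] (rule 2); /f/ → [v] (rule 1); /k/ → [tʃ] (rule 2).
All other segments surface unchanged.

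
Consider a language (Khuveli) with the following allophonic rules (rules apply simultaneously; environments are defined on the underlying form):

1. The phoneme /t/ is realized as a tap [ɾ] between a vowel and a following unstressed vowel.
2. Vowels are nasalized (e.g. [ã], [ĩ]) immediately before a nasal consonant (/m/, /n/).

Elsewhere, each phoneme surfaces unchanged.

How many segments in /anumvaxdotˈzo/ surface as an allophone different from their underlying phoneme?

2

Segments that undergo a rule: /a/ → [ã] (rule 2); /u/ → [ũ] (rule 2).
All other segments surface unchanged.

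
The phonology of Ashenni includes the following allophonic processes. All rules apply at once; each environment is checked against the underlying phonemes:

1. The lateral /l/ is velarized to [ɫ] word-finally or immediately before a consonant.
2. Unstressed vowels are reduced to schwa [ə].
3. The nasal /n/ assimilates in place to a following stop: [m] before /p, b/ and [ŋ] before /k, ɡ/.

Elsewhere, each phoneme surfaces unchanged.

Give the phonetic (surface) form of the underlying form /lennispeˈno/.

/l/ (word-initial) is in the target of rule 1 but the environment (word-finally or immediately before a consonant) is not met → [l].
/e/ (between /l/ and /n/): in an unstressed syllable, so rule 2 applies → [ə].
/n/ (between /e/ and /n/) fails the environment for rule 3, so it stays [n].
/n/ (between /n/ and /i/): rule 3 targets it, but not before a labial or velar stop → unchanged [n].
/i/ meets the environment for rule 2 (in an unstressed syllable) → [ə].
/s/ (between /i/ and /p/) is unaffected → [s].
/p/ — not in any rule's target class → [p].
/e/ — between /p/ and /n/, in an unstressed syllable — surfaces as [ə] (rule 2).
/n/ — between /e/ and /o/; rule 3 does not apply here → [n].
/o/ (word-final) is in the target of rule 2 but the environment (in an unstressed syllable) is not met → [o].

[lənnəspəˈno]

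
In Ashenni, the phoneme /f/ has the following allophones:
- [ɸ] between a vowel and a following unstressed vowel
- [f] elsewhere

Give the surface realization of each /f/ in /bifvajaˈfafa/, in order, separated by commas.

[f], [f], [ɸ]

Occurrence 1 (position 3): no conditioning environment matches → elsewhere allophone [f].
Occurrence 2 (position 8): no conditioning environment matches → elsewhere allophone [f].
Occurrence 3 (position 10): between a vowel and a following unstressed vowel → [ɸ].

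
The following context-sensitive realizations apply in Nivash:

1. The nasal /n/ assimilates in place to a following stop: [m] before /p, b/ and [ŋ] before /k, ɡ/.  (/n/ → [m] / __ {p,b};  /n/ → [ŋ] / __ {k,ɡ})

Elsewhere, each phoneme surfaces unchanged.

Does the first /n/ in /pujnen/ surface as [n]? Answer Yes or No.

/n/ (between /j/ and /e/) fails the environment for rule 1, so it stays [n].
The actual realization is [n], which matches [n].

Yes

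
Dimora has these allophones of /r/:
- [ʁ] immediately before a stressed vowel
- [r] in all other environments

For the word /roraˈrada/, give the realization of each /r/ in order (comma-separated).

Occurrence 1 (position 1): no conditioning environment matches → elsewhere allophone [r].
Occurrence 2 (position 3): no conditioning environment matches → elsewhere allophone [r].
Occurrence 3 (position 5): immediately before a stressed vowel → [ʁ].

[r], [r], [ʁ]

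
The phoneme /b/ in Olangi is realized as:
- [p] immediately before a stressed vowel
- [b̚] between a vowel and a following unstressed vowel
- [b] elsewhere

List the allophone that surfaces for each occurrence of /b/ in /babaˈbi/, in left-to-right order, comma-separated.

[b], [b̚], [p]

Occurrence 1 (position 1): no conditioning environment matches → elsewhere allophone [b].
Occurrence 2 (position 3): between a vowel and a following unstressed vowel → [b̚].
Occurrence 3 (position 5): immediately before a stressed vowel → [p].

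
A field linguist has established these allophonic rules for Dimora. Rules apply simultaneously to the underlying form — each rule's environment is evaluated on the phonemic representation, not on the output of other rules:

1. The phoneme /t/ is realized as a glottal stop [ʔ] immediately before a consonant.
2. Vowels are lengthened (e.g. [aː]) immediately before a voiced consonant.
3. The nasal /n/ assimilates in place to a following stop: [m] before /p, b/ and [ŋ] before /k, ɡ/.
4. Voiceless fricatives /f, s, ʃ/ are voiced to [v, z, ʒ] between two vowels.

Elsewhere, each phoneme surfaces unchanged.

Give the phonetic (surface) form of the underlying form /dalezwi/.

/d/ stays [d].
/a/ (between /d/ and /l/) occurs before a voiced consonant → [aː] by rule 2.
/l/ (between /a/ and /e/): no rule targets it → [l].
/e/ — between /l/ and /z/, before a voiced consonant — surfaces as [eː] (rule 2).
/z/ stays [z].
/w/ (between /z/ and /i/) is unaffected → [w].
/i/ — word-final; rule 2 does not apply here → [i].

[daːleːzwi]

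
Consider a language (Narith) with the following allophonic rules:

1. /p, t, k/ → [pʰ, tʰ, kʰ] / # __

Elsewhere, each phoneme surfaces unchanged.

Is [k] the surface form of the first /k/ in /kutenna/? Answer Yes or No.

No

/k/ meets the environment for rule 1 (word-initially) → [kʰ].
The actual realization is [kʰ], not [k].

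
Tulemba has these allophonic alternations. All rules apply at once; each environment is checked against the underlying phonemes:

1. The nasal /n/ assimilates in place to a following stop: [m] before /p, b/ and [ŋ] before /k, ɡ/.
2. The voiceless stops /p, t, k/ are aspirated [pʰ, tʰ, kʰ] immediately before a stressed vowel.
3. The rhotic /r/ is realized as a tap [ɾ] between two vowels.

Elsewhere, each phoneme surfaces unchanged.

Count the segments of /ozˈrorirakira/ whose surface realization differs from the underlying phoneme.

3

Segments that undergo a rule: /r/ → [ɾ] (rule 3); /r/ → [ɾ] (rule 3); /r/ → [ɾ] (rule 3).
All other segments surface unchanged.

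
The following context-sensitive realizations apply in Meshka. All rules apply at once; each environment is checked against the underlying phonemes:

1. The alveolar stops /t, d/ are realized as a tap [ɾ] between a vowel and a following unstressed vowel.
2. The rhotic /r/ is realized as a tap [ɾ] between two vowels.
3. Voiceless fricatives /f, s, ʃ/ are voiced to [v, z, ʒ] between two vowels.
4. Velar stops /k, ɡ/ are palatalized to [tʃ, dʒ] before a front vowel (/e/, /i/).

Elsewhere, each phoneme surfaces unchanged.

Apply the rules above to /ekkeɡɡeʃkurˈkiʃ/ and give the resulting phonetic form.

[ektʃeɡdʒeʃkurˈtʃiʃ]

/e/ (word-initial): no rule targets it → [e].
/k/ — between /e/ and /k/; rule 4 does not apply here → [k].
/k/ (between /k/ and /e/): before a front vowel, so rule 4 applies → [tʃ].
/e/ stays [e].
/ɡ/ (between /e/ and /ɡ/) is in the target of rule 4 but the environment (before a front vowel) is not met → [ɡ].
/ɡ/ meets the environment for rule 4 (before a front vowel) → [dʒ].
/e/ (between /ɡ/ and /ʃ/) is unaffected → [e].
/ʃ/ (between /e/ and /k/) is in the target of rule 3 but the environment (between two vowels) is not met → [ʃ].
/k/ (between /ʃ/ and /u/): rule 4 targets it, but not before a front vowel → unchanged [k].
/u/ (between /k/ and /r/) is unaffected → [u].
/r/ (between /u/ and /k/): rule 2 targets it, but not between two vowels → unchanged [r].
/k/ — between /r/ and /i/, before a front vowel — surfaces as [tʃ] (rule 4).
/i/ stays [i].
/ʃ/ (word-final): rule 3 targets it, but not between two vowels → unchanged [ʃ].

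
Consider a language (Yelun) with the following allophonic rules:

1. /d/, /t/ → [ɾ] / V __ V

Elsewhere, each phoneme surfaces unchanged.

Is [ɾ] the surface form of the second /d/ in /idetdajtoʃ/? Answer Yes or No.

/d/ — between /t/ and /a/; rule 1 does not apply here → [d].
The actual realization is [d], not [ɾ].

No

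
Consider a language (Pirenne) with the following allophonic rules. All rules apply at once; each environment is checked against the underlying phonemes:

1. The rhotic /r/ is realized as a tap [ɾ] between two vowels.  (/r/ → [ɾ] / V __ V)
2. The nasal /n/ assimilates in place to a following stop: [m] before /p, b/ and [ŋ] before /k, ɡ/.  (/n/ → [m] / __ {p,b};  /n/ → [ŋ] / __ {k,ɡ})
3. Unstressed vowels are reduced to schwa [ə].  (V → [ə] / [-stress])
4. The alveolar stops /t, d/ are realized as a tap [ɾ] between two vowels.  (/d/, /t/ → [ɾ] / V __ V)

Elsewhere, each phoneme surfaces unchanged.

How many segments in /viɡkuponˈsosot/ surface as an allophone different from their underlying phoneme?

Segments that undergo a rule: /i/ → [ə] (rule 3); /u/ → [ə] (rule 3); /o/ → [ə] (rule 3); /o/ → [ə] (rule 3).
All other segments surface unchanged.

4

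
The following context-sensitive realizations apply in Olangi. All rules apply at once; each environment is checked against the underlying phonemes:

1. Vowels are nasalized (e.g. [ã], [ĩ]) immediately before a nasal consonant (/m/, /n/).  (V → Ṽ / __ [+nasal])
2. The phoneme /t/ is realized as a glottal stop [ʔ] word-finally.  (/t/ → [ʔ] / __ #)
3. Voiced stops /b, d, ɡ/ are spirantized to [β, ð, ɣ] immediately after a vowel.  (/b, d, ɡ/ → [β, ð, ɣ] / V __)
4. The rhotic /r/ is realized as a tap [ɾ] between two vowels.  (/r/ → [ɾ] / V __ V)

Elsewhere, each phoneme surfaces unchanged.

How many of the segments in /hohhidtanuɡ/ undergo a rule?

Segments that undergo a rule: /d/ → [ð] (rule 3); /a/ → [ã] (rule 1); /ɡ/ → [ɣ] (rule 3).
All other segments surface unchanged.

3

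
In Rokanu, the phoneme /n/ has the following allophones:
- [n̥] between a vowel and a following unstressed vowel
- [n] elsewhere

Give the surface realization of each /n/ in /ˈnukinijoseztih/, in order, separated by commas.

Occurrence 1 (position 1): no conditioning environment matches → elsewhere allophone [n].
Occurrence 2 (position 5): between a vowel and a following unstressed vowel → [n̥].

[n], [n̥]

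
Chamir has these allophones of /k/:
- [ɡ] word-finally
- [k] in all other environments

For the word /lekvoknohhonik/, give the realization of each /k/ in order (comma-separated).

Occurrence 1 (position 3): no conditioning environment matches → elsewhere allophone [k].
Occurrence 2 (position 6): no conditioning environment matches → elsewhere allophone [k].
Occurrence 3 (position 14): word-finally → [ɡ].

[k], [k], [ɡ]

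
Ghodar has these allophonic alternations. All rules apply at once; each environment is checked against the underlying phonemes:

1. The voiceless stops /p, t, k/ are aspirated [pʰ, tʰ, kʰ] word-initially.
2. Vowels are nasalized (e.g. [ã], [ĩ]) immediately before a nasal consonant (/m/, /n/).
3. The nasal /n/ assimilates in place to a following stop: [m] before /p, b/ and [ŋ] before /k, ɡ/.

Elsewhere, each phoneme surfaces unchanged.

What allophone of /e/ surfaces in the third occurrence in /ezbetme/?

[e]

/e/ (word-final): rule 2 targets it, but not before a nasal consonant → unchanged [e].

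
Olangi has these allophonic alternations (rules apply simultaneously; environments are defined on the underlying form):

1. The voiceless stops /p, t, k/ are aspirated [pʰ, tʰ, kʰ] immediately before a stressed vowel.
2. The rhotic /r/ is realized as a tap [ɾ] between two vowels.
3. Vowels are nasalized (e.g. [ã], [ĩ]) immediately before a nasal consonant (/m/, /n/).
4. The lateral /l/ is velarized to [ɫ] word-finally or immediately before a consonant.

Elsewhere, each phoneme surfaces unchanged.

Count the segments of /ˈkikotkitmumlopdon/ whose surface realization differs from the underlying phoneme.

3

Segments that undergo a rule: /k/ → [kʰ] (rule 1); /u/ → [ũ] (rule 3); /o/ → [õ] (rule 3).
All other segments surface unchanged.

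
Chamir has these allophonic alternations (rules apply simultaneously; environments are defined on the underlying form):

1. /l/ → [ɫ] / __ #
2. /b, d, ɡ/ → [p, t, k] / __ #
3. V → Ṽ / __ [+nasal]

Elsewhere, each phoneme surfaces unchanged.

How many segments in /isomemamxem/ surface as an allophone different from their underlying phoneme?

4

Segments that undergo a rule: /o/ → [õ] (rule 3); /e/ → [ẽ] (rule 3); /a/ → [ã] (rule 3); /e/ → [ẽ] (rule 3).
All other segments surface unchanged.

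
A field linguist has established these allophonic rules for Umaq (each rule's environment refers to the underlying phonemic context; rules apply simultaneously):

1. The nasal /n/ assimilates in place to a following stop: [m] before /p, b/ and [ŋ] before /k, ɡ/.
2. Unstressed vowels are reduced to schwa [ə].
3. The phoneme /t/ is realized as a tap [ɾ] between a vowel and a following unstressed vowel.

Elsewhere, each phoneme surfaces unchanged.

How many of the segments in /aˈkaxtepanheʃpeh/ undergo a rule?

Segments that undergo a rule: /a/ → [ə] (rule 2); /e/ → [ə] (rule 2); /a/ → [ə] (rule 2); /e/ → [ə] (rule 2); /e/ → [ə] (rule 2).
All other segments surface unchanged.

5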